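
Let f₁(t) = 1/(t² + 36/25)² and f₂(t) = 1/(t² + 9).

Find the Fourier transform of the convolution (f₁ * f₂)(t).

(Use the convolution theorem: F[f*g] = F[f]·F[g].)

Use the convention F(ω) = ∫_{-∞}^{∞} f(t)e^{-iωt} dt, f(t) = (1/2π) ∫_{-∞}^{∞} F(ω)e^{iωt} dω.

F[f₁*f₂](ω) = \frac{25 \pi^{2} \left(6 \left|{\omega}\right| + 5\right) e^{- \frac{21 \left|{\omega}\right|}{5}}}{1296}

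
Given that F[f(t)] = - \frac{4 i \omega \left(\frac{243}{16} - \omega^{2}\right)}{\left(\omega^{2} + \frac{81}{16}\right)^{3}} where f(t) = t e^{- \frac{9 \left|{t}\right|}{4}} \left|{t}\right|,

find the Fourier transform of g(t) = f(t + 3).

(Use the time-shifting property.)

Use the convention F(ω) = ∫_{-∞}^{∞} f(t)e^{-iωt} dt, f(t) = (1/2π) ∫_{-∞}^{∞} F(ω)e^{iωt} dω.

F[g](ω) = \frac{1024 i \omega \left(16 \omega^{2} - 243\right) e^{3 i \omega}}{\left(16 \omega^{2} + 81\right)^{3}}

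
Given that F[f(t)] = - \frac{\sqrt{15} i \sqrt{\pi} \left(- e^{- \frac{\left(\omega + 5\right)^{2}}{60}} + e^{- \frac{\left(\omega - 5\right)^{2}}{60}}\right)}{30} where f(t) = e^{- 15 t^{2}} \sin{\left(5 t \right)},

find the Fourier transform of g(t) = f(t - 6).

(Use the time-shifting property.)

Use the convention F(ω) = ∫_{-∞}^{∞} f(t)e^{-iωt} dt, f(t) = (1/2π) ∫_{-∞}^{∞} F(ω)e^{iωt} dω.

F[g](ω) = \frac{\sqrt{15} i \sqrt{\pi} \left(1 - e^{\frac{\omega}{3}}\right) e^{- \frac{\omega^{2}}{60} - \frac{\omega}{6} - 6 i \omega - \frac{5}{12}}}{30}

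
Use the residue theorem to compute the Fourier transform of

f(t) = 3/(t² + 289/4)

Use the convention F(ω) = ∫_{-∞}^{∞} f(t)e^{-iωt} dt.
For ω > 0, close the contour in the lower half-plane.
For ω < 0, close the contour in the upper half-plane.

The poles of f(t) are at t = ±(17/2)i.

Let g(z) = f(z)e^{-iωz}; for large |z| the factor e^{-iωz} decays in the lower half-plane when ω > 0 and in the upper half-plane when ω < 0.

Case ω > 0 (lower half-plane, clockwise contour ⇒ F(ω) = -2πi·ΣRes):
  Res_{z = - \frac{17 i}{2}} g(z) = \frac{3 i e^{- \frac{17 \omega}{2}}}{17}
  F(ω) = -2πi·ΣRes = \frac{6 \pi e^{- \frac{17 \omega}{2}}}{17}

Case ω < 0 (upper half-plane, counterclockwise contour ⇒ F(ω) = +2πi·ΣRes):
  Res_{z = \frac{17 i}{2}} g(z) = - \frac{3 i e^{\frac{17 \omega}{2}}}{17}
  F(ω) = 2πi·ΣRes = \frac{6 \pi e^{\frac{17 \omega}{2}}}{17}

Both cases combine into a single formula in |ω|:

F(ω) = \frac{6 \pi e^{- \frac{17 \left|{\omega}\right|}{2}}}{17}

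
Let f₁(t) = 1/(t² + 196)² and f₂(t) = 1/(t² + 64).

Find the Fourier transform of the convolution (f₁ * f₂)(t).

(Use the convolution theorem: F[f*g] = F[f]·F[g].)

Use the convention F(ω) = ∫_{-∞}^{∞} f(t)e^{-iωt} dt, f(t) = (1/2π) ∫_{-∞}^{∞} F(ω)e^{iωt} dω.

F[f₁*f₂](ω) = \frac{\pi^{2} \left(14 \left|{\omega}\right| + 1\right) e^{- 22 \left|{\omega}\right|}}{43904}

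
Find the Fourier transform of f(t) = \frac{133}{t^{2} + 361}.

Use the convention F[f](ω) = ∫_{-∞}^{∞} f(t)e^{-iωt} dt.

F(ω) = 7 \pi e^{- 19 \left|{\omega}\right|}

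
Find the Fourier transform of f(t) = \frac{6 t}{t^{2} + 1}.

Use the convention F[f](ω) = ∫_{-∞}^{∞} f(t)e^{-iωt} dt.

F(ω) = - 6 i \pi e^{- \left|{\omega}\right|} \operatorname{sign}{\left(\omega \right)}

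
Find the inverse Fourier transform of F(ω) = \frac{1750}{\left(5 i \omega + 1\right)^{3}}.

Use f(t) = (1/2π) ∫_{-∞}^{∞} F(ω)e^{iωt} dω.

f(t) = 7 t^{2} e^{- \frac{t}{5}} u\left(t\right)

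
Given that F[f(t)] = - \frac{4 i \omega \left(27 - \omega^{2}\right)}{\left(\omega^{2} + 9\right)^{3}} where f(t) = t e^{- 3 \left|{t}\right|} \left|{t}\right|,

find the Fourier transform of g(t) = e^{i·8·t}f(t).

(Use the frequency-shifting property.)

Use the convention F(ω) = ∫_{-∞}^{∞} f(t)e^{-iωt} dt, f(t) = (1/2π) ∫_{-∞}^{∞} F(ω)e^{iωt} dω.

F[g](ω) = \frac{4 i \left(\omega - 8\right) \left(\left(\omega - 8\right)^{2} - 27\right)}{\left(\left(\omega - 8\right)^{2} + 9\right)^{3}}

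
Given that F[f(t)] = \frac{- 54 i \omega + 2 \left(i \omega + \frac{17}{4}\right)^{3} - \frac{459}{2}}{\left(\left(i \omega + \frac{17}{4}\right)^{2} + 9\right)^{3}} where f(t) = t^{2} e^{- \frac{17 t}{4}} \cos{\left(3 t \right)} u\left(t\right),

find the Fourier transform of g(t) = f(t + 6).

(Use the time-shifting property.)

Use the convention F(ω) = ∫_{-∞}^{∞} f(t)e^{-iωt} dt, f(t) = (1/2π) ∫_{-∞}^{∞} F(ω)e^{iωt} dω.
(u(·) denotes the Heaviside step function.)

F[g](ω) = \frac{128 \left(- 1728 i \omega + \left(4 i \omega + 17\right)^{3} - 7344\right) e^{6 i \omega}}{\left(\left(4 i \omega + 17\right)^{2} + 144\right)^{3}}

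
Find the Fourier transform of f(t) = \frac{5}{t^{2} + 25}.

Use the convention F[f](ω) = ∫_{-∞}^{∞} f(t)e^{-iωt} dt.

F(ω) = \pi e^{- 5 \left|{\omega}\right|}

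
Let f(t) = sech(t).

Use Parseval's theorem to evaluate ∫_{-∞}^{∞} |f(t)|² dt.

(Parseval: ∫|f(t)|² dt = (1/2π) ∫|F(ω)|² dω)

∫|f(t)|² dt = 2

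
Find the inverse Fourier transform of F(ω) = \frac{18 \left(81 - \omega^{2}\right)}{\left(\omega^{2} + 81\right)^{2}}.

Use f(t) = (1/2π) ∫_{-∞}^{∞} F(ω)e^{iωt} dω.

f(t) = 9 e^{- 9 \left|{t}\right|} \left|{t}\right|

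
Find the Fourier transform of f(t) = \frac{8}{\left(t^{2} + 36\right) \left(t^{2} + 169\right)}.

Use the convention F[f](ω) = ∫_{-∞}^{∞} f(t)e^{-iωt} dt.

F(ω) = \frac{4 \pi \left(13 e^{7 \left|{\omega}\right|} - 6\right) e^{- 13 \left|{\omega}\right|}}{5187}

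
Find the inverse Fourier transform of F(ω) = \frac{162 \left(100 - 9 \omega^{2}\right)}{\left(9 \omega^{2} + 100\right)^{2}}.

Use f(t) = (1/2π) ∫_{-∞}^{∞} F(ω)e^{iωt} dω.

f(t) = 9 e^{- \frac{10 \left|{t}\right|}{3}} \left|{t}\right|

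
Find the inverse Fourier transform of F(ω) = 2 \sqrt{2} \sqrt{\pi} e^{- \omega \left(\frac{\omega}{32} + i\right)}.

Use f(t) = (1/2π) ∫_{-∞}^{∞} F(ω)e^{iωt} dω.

f(t) = 8 e^{- 8 \left(t - 1\right)^{2}}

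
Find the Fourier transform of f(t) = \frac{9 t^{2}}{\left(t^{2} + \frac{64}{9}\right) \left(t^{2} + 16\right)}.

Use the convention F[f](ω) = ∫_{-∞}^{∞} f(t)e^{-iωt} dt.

F(ω) = \frac{81 \pi e^{- 4 \left|{\omega}\right|}}{20} - \frac{27 \pi e^{- \frac{8 \left|{\omega}\right|}{3}}}{10}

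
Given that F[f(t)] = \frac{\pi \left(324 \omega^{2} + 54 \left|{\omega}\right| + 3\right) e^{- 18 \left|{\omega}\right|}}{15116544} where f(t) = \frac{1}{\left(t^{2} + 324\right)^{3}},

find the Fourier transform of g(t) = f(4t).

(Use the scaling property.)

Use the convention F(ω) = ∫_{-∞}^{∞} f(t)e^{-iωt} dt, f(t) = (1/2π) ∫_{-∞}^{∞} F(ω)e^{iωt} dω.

F[g](ω) = \frac{\pi \left(27 \omega^{2} + 18 \left|{\omega}\right| + 4\right) e^{- \frac{9 \left|{\omega}\right|}{2}}}{80621568}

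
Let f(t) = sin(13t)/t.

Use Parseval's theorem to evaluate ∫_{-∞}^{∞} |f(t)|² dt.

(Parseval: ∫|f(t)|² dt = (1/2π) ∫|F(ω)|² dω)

∫|f(t)|² dt = 13 \pi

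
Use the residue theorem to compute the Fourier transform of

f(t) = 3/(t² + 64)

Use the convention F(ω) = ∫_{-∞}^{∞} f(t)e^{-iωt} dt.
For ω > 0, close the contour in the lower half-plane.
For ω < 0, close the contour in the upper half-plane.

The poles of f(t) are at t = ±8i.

Let g(z) = f(z)e^{-iωz}; for large |z| the factor e^{-iωz} decays in the lower half-plane when ω > 0 and in the upper half-plane when ω < 0.

Case ω > 0 (lower half-plane, clockwise contour ⇒ F(ω) = -2πi·ΣRes):
  Res_{z = - 8 i} g(z) = \frac{3 i e^{- 8 \omega}}{16}
  F(ω) = -2πi·ΣRes = \frac{3 \pi e^{- 8 \omega}}{8}

Case ω < 0 (upper half-plane, counterclockwise contour ⇒ F(ω) = +2πi·ΣRes):
  Res_{z = 8 i} g(z) = - \frac{3 i e^{8 \omega}}{16}
  F(ω) = 2πi·ΣRes = \frac{3 \pi e^{8 \omega}}{8}

Both cases combine into a single formula in |ω|:

F(ω) = \frac{3 \pi e^{- 8 \left|{\omega}\right|}}{8}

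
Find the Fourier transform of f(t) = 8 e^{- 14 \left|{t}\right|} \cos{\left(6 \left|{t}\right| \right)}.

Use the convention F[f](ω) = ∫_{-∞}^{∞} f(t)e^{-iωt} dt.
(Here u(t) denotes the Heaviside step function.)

F(ω) = \frac{224 \left(\omega^{2} + 232\right)}{\omega^{4} + 320 \omega^{2} + 53824}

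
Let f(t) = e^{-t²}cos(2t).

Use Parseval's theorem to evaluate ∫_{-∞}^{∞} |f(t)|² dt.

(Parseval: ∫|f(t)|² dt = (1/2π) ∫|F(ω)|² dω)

∫|f(t)|² dt = \frac{\sqrt{2} \sqrt{\pi} \left(1 + e^{2}\right)}{4 e^{2}}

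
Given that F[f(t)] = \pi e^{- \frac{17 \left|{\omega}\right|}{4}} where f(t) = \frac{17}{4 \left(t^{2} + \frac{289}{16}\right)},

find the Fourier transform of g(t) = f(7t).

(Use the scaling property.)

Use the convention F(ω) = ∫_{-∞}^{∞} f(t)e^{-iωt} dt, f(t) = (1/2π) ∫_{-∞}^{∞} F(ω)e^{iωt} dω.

F[g](ω) = \frac{\pi e^{- \frac{17 \left|{\omega}\right|}{28}}}{7}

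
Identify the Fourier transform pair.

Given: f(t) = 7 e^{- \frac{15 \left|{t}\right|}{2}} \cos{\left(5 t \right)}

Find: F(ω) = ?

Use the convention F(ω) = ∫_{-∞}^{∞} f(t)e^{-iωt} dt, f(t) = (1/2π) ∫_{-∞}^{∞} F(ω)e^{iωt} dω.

F(ω) = \frac{420 \left(4 \omega^{2} + 325\right)}{16 \omega^{4} + 1000 \omega^{2} + 105625}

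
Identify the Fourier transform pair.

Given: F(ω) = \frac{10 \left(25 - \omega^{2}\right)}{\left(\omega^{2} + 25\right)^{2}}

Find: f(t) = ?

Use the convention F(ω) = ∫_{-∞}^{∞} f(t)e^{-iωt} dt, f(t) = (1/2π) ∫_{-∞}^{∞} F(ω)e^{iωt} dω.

f(t) = 5 e^{- 5 \left|{t}\right|} \left|{t}\right|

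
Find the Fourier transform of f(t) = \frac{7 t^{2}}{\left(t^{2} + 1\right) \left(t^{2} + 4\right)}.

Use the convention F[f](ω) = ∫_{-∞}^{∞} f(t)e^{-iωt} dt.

F(ω) = \frac{7 \pi \left(2 - e^{\left|{\omega}\right|}\right) e^{- 2 \left|{\omega}\right|}}{3}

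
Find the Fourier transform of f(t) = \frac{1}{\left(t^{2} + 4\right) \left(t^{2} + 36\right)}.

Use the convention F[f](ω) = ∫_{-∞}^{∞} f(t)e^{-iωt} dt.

F(ω) = \frac{\pi \left(3 e^{4 \left|{\omega}\right|} - 1\right) e^{- 6 \left|{\omega}\right|}}{192}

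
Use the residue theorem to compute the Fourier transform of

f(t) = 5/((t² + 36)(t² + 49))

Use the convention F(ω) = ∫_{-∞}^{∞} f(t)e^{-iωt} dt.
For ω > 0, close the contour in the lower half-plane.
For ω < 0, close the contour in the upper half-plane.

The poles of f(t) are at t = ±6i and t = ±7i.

Let g(z) = f(z)e^{-iωz}; for large |z| the factor e^{-iωz} decays in the lower half-plane when ω > 0 and in the upper half-plane when ω < 0.

Case ω > 0 (lower half-plane, clockwise contour ⇒ F(ω) = -2πi·ΣRes):
  Res_{z = - 6 i} g(z) = \frac{5 i e^{- 6 \omega}}{156}
  Res_{z = - 7 i} g(z) = - \frac{5 i e^{- 7 \omega}}{182}
  F(ω) = -2πi·ΣRes = \frac{5 \pi \left(7 e^{\omega} - 6\right) e^{- 7 \omega}}{546}

Case ω < 0 (upper half-plane, counterclockwise contour ⇒ F(ω) = +2πi·ΣRes):
  Res_{z = 6 i} g(z) = - \frac{5 i e^{6 \omega}}{156}
  Res_{z = 7 i} g(z) = \frac{5 i e^{7 \omega}}{182}
  F(ω) = 2πi·ΣRes = \frac{5 \pi \left(7 - 6 e^{\omega}\right) e^{6 \omega}}{546}

Both cases combine into a single formula in |ω|:

F(ω) = \frac{5 \pi \left(7 e^{\left|{\omega}\right|} - 6\right) e^{- 7 \left|{\omega}\right|}}{546}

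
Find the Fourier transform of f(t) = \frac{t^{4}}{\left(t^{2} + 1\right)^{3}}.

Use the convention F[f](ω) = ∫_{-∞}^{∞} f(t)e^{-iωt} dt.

F(ω) = \frac{\pi \left(\omega^{2} - 5 \left|{\omega}\right| + 3\right) e^{- \left|{\omega}\right|}}{8}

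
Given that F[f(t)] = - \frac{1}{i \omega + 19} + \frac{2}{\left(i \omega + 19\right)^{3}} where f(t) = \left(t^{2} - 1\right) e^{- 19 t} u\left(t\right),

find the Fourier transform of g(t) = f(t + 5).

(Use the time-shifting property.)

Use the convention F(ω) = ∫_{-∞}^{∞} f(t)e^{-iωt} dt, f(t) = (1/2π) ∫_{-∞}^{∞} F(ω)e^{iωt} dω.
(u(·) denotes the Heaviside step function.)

F[g](ω) = \frac{\left(2 i \omega - \left(i \omega + 19\right)^{3} + 38\right) e^{5 i \omega}}{\left(i \omega + 19\right)^{4}}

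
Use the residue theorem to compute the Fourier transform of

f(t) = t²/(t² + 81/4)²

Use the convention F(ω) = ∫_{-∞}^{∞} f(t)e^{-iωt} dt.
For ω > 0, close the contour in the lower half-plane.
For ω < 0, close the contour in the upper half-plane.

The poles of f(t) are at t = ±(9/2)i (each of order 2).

Let g(z) = f(z)e^{-iωz}; for large |z| the factor e^{-iωz} decays in the lower half-plane when ω > 0 and in the upper half-plane when ω < 0.

Case ω > 0 (lower half-plane, clockwise contour ⇒ F(ω) = -2πi·ΣRes):
  Res_{z = - \frac{9 i}{2}} g(z) = \frac{i \left(2 - 9 \omega\right) e^{- \frac{9 \omega}{2}}}{36} (pole of order 2)
  F(ω) = -2πi·ΣRes = \frac{\pi \left(2 - 9 \omega\right) e^{- \frac{9 \omega}{2}}}{18}

Case ω < 0 (upper half-plane, counterclockwise contour ⇒ F(ω) = +2πi·ΣRes):
  Res_{z = \frac{9 i}{2}} g(z) = \frac{i \left(- 9 \omega - 2\right) e^{\frac{9 \omega}{2}}}{36} (pole of order 2)
  F(ω) = 2πi·ΣRes = \frac{\pi \left(9 \omega + 2\right) e^{\frac{9 \omega}{2}}}{18}

Both cases combine into a single formula in |ω|:

F(ω) = \frac{\pi \left(2 - 9 \left|{\omega}\right|\right) e^{- \frac{9 \left|{\omega}\right|}{2}}}{18}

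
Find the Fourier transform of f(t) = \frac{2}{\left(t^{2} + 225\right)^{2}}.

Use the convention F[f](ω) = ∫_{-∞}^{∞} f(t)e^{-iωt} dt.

F(ω) = \frac{\pi \left(15 \left|{\omega}\right| + 1\right) e^{- 15 \left|{\omega}\right|}}{3375}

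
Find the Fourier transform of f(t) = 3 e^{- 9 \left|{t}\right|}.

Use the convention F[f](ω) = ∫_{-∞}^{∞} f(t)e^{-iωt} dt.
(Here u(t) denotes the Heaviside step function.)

F(ω) = \frac{54}{\omega^{2} + 81}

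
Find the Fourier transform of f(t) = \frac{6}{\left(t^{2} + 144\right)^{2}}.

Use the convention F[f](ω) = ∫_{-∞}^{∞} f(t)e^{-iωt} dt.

F(ω) = \frac{\pi \left(12 \left|{\omega}\right| + 1\right) e^{- 12 \left|{\omega}\right|}}{576}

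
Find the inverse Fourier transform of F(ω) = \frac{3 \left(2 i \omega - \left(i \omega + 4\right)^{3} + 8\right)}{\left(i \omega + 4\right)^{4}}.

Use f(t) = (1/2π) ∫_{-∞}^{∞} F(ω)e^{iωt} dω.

f(t) = 3 \left(t^{2} - 1\right) e^{- 4 t} u\left(t\right)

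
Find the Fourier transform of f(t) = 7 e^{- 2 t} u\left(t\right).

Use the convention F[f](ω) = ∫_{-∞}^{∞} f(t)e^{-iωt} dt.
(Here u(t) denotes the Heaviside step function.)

F(ω) = \frac{7}{i \omega + 2}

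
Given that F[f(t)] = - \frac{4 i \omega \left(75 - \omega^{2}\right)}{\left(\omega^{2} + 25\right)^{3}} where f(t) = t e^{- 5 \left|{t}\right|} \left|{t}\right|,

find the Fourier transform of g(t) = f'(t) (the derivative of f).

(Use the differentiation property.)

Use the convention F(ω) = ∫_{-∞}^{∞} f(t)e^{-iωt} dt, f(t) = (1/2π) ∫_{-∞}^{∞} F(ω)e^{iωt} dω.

F[g](ω) = \frac{4 \omega^{2} \left(75 - \omega^{2}\right)}{\left(\omega^{2} + 25\right)^{3}}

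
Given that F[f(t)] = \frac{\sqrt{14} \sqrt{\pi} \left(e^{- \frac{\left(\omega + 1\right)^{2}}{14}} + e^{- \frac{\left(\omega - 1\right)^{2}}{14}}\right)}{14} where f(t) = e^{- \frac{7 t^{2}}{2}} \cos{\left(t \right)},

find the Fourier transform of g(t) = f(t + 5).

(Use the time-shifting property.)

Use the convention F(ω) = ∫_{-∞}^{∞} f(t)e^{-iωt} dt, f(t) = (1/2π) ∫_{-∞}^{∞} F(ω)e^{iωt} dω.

F[g](ω) = \frac{\sqrt{14} \sqrt{\pi} \left(e^{\frac{2 \omega}{7}} + 1\right) e^{- \frac{\omega^{2}}{14} - \frac{\omega}{7} + 5 i \omega - \frac{1}{14}}}{14}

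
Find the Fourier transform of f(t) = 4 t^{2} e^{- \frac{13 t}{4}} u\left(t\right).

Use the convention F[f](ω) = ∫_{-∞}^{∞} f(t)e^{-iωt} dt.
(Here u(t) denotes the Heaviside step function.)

F(ω) = \frac{512}{\left(4 i \omega + 13\right)^{3}}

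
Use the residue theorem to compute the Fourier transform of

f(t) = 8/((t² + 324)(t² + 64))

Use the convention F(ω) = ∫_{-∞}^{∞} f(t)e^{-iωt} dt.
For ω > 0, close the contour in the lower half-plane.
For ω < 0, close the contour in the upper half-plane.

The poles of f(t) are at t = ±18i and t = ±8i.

Let g(z) = f(z)e^{-iωz}; for large |z| the factor e^{-iωz} decays in the lower half-plane when ω > 0 and in the upper half-plane when ω < 0.

Case ω > 0 (lower half-plane, clockwise contour ⇒ F(ω) = -2πi·ΣRes):
  Res_{z = - 18 i} g(z) = - \frac{i e^{- 18 \omega}}{1170}
  Res_{z = - 8 i} g(z) = \frac{i e^{- 8 \omega}}{520}
  F(ω) = -2πi·ΣRes = \frac{\pi \left(9 e^{10 \omega} - 4\right) e^{- 18 \omega}}{2340}

Case ω < 0 (upper half-plane, counterclockwise contour ⇒ F(ω) = +2πi·ΣRes):
  Res_{z = 18 i} g(z) = \frac{i e^{18 \omega}}{1170}
  Res_{z = 8 i} g(z) = - \frac{i e^{8 \omega}}{520}
  F(ω) = 2πi·ΣRes = \frac{\pi \left(9 - 4 e^{10 \omega}\right) e^{8 \omega}}{2340}

Both cases combine into a single formula in |ω|:

F(ω) = \frac{\pi \left(9 e^{10 \left|{\omega}\right|} - 4\right) e^{- 18 \left|{\omega}\right|}}{2340}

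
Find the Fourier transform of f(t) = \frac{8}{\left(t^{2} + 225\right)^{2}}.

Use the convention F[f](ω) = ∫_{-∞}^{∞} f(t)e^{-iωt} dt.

F(ω) = \frac{4 \pi \left(15 \left|{\omega}\right| + 1\right) e^{- 15 \left|{\omega}\right|}}{3375}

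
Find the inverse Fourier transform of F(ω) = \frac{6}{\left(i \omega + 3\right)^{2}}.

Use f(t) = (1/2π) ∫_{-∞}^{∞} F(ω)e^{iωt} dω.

f(t) = 6 t e^{- 3 t} u\left(t\right)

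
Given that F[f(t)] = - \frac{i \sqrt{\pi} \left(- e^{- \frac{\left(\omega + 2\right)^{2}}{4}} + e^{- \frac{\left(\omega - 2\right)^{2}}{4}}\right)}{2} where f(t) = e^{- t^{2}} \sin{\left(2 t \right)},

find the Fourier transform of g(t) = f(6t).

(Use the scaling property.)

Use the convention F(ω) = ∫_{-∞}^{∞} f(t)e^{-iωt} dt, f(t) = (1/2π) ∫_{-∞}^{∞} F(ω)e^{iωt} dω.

F[g](ω) = \frac{i \sqrt{\pi} \left(1 - e^{\frac{\omega}{3}}\right) e^{- \frac{\omega^{2}}{144} - \frac{\omega}{6} - 1}}{12}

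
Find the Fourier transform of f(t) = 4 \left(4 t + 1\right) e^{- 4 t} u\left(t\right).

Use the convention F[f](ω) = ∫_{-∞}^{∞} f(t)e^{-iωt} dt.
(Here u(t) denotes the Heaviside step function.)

F(ω) = \frac{4 \left(- i \omega - 8\right)}{\omega^{2} - 8 i \omega - 16}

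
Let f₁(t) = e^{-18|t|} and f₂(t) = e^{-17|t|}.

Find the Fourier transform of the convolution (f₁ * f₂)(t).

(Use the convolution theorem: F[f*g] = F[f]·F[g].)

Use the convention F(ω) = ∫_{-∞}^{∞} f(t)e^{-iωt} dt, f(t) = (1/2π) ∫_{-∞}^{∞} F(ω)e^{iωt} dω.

F[f₁*f₂](ω) = \frac{1224}{\left(\omega^{2} + 289\right) \left(\omega^{2} + 324\right)}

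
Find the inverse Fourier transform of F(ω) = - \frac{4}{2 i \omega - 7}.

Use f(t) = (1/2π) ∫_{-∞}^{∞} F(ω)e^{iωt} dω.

f(t) = 2 e^{\frac{7 t}{2}} u\left(- t\right)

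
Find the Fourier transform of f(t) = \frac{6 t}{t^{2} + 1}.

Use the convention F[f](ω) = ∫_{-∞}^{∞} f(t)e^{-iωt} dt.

F(ω) = - 6 i \pi e^{- \left|{\omega}\right|} \operatorname{sign}{\left(\omega \right)}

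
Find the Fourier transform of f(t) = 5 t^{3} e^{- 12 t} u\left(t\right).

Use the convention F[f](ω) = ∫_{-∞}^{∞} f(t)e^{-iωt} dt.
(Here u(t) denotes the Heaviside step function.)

F(ω) = \frac{30}{\left(i \omega + 12\right)^{4}}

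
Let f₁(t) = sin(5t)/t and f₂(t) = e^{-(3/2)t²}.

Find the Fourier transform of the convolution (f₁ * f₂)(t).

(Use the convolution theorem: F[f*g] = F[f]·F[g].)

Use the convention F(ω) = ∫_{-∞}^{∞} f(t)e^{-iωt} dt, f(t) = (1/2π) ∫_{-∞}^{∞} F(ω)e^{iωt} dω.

F[f₁*f₂](ω) = \begin{cases} \frac{\sqrt{6} \pi^{\frac{3}{2}} e^{- \frac{\omega^{2}}{6}}}{3} & \text{for}\: \omega > -5 \wedge \omega < 5 \\0 & \text{otherwise} \end{cases}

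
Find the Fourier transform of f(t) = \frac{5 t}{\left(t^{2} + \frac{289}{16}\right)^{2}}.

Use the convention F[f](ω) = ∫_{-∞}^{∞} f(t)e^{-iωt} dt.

F(ω) = - \frac{10 i \pi \omega e^{- \frac{17 \left|{\omega}\right|}{4}}}{17}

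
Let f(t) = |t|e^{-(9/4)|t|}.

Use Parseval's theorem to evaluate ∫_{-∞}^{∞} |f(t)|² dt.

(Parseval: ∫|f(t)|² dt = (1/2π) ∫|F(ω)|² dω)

∫|f(t)|² dt = \frac{32}{729}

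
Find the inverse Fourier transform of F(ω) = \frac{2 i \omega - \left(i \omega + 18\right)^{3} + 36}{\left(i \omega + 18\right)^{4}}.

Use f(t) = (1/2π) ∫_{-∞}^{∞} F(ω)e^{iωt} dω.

f(t) = \left(t^{2} - 1\right) e^{- 18 t} u\left(t\right)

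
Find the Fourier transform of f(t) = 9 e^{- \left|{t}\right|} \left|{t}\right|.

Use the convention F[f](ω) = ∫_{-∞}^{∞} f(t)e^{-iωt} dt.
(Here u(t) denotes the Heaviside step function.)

F(ω) = \frac{18 \left(1 - \omega^{2}\right)}{\left(\omega^{2} + 1\right)^{2}}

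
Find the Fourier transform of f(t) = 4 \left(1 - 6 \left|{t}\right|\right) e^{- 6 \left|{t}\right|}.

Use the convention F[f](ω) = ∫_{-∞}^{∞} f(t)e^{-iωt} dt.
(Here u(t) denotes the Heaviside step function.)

F(ω) = \frac{96 \omega^{2}}{\left(\omega^{2} + 36\right)^{2}}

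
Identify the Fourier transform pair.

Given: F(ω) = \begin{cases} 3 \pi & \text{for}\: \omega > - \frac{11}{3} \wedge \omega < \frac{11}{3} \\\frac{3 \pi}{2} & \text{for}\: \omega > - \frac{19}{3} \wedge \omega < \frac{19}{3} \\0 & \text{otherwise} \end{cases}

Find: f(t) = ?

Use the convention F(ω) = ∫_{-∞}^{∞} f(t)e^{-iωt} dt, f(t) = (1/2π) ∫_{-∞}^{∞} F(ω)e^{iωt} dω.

f(t) = \frac{3 \sin{\left(5 t \right)} \cos{\left(\frac{4 t}{3} \right)}}{t}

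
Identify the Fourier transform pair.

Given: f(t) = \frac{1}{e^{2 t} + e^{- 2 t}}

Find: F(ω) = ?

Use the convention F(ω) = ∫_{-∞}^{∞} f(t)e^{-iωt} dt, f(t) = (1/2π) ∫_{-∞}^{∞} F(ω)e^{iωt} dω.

F(ω) = \frac{\pi}{4 \cosh{\left(\frac{\pi \omega}{4} \right)}}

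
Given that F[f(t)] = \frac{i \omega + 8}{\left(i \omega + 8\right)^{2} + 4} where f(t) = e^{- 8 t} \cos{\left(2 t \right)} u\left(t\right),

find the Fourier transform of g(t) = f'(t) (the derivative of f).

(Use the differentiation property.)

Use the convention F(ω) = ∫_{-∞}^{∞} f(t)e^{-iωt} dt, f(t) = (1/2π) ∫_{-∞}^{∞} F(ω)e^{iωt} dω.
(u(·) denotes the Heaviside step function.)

F[g](ω) = \frac{i \omega \left(i \omega + 8\right)}{\left(i \omega + 8\right)^{2} + 4}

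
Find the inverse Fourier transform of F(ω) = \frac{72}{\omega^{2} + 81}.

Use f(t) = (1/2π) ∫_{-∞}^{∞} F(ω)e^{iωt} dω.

f(t) = 4 e^{- 9 \left|{t}\right|}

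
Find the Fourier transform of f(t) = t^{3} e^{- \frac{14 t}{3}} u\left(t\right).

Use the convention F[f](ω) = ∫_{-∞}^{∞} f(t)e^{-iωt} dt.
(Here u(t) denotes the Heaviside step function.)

F(ω) = \frac{486}{\left(3 i \omega + 14\right)^{4}}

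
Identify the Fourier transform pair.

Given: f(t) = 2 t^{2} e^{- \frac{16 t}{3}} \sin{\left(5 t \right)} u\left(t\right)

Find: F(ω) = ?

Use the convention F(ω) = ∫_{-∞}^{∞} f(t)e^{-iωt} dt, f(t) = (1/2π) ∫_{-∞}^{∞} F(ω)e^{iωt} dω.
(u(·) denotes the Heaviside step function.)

F(ω) = \frac{4860 \left(\left(3 i \omega + 16\right)^{2} - 75\right)}{\left(\left(3 i \omega + 16\right)^{2} + 225\right)^{3}}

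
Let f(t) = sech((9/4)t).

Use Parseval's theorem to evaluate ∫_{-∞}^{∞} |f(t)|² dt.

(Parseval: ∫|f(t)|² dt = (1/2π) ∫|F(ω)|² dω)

∫|f(t)|² dt = \frac{8}{9}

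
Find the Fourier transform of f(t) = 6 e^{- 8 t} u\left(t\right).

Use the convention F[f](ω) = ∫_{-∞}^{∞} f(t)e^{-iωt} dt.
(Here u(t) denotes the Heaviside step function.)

F(ω) = \frac{6}{i \omega + 8}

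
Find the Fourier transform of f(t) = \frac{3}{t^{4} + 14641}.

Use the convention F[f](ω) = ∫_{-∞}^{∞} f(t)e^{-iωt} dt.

F(ω) = \frac{3 \pi e^{- \frac{11 \sqrt{2} \left|{\omega}\right|}{2}} \sin{\left(\frac{11 \sqrt{2} \left|{\omega}\right|}{2} + \frac{\pi}{4} \right)}}{1331}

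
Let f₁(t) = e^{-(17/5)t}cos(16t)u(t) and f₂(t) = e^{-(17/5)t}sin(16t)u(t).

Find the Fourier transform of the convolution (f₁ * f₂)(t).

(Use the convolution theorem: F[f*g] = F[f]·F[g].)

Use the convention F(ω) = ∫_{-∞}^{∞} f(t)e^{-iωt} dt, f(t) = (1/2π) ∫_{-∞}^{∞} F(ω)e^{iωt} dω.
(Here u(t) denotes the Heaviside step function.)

F[f₁*f₂](ω) = \frac{2000 \left(5 i \omega + 17\right)}{\left(\left(5 i \omega + 17\right)^{2} + 6400\right)^{2}}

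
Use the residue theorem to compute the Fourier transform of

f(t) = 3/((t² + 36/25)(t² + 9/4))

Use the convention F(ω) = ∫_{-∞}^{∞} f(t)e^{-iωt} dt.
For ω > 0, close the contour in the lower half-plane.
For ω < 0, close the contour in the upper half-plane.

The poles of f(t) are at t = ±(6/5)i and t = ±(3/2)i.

Let g(z) = f(z)e^{-iωz}; for large |z| the factor e^{-iωz} decays in the lower half-plane when ω > 0 and in the upper half-plane when ω < 0.

Case ω > 0 (lower half-plane, clockwise contour ⇒ F(ω) = -2πi·ΣRes):
  Res_{z = - \frac{6 i}{5}} g(z) = \frac{125 i e^{- \frac{6 \omega}{5}}}{81}
  Res_{z = - \frac{3 i}{2}} g(z) = - \frac{100 i e^{- \frac{3 \omega}{2}}}{81}
  F(ω) = -2πi·ΣRes = - \frac{200 \pi e^{- \frac{3 \omega}{2}}}{81} + \frac{250 \pi e^{- \frac{6 \omega}{5}}}{81}

Case ω < 0 (upper half-plane, counterclockwise contour ⇒ F(ω) = +2πi·ΣRes):
  Res_{z = \frac{6 i}{5}} g(z) = - \frac{125 i e^{\frac{6 \omega}{5}}}{81}
  Res_{z = \frac{3 i}{2}} g(z) = \frac{100 i e^{\frac{3 \omega}{2}}}{81}
  F(ω) = 2πi·ΣRes = \frac{50 \pi \left(5 e^{\frac{6 \omega}{5}} - 4 e^{\frac{3 \omega}{2}}\right)}{81}

Both cases combine into a single formula in |ω|:

F(ω) = - \frac{200 \pi e^{- \frac{3 \left|{\omega}\right|}{2}}}{81} + \frac{250 \pi e^{- \frac{6 \left|{\omega}\right|}{5}}}{81}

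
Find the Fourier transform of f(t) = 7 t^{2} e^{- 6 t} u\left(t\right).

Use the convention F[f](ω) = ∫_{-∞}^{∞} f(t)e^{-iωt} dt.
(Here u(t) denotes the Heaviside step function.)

F(ω) = \frac{14}{\left(i \omega + 6\right)^{3}}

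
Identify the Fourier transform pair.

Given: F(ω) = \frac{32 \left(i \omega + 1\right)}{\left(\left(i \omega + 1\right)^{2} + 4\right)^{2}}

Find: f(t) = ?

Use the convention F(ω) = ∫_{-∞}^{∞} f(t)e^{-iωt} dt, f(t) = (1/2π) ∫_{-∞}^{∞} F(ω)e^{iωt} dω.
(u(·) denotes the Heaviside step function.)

f(t) = 8 t e^{- t} \sin{\left(2 t \right)} u\left(t\right)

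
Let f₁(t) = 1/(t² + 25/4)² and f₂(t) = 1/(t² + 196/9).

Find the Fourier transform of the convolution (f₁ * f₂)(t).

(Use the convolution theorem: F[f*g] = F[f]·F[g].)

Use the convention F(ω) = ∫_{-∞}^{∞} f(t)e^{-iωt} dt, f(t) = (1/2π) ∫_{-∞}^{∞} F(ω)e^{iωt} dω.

F[f₁*f₂](ω) = \frac{3 \pi^{2} \left(5 \left|{\omega}\right| + 2\right) e^{- \frac{43 \left|{\omega}\right|}{6}}}{875}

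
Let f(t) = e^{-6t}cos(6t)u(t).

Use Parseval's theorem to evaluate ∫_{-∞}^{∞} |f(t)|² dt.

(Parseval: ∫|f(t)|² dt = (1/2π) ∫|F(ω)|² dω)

∫|f(t)|² dt = \frac{1}{16}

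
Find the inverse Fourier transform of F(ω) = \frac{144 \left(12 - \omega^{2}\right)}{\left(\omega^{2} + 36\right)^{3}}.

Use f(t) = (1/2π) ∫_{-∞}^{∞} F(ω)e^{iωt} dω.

f(t) = 2 t^{2} e^{- 6 \left|{t}\right|}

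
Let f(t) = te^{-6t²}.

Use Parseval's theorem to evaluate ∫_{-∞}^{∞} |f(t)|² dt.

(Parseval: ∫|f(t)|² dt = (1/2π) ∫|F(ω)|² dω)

∫|f(t)|² dt = \frac{\sqrt{3} \sqrt{\pi}}{144}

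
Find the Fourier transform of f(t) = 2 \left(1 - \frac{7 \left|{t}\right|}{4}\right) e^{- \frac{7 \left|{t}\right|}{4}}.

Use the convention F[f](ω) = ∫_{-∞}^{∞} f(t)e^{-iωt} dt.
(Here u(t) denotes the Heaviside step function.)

F(ω) = \frac{3584 \omega^{2}}{\left(16 \omega^{2} + 49\right)^{2}}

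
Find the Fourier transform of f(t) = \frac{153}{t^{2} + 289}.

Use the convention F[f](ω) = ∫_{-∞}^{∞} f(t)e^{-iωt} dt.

F(ω) = 9 \pi e^{- 17 \left|{\omega}\right|}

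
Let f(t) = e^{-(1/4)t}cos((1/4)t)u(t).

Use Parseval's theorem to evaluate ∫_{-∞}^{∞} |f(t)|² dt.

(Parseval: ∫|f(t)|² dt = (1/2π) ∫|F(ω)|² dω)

∫|f(t)|² dt = \frac{3}{2}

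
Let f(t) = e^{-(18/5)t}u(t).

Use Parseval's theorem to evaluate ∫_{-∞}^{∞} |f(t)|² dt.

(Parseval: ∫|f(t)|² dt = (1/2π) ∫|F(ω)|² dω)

∫|f(t)|² dt = \frac{5}{36}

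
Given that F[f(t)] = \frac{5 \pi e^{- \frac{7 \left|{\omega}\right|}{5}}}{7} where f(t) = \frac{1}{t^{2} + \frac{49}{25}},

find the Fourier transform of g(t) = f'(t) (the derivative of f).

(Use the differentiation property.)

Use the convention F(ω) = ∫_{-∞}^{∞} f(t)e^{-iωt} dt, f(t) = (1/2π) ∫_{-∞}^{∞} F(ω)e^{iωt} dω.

F[g](ω) = \frac{5 i \pi \omega e^{- \frac{7 \left|{\omega}\right|}{5}}}{7}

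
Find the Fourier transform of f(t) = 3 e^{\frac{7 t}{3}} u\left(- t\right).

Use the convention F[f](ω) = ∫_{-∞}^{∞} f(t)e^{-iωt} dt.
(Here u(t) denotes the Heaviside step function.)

F(ω) = - \frac{9}{3 i \omega - 7}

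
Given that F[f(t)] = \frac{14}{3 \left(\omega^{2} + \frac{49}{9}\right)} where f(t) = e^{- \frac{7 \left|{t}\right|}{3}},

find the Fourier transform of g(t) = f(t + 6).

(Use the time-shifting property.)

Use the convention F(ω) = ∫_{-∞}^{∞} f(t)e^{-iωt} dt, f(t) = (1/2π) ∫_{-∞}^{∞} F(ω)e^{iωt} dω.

F[g](ω) = \frac{42 e^{6 i \omega}}{9 \omega^{2} + 49}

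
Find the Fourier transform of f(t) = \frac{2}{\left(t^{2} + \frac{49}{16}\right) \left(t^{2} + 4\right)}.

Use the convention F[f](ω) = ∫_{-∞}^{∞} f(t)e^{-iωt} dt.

F(ω) = - \frac{16 \pi e^{- 2 \left|{\omega}\right|}}{15} + \frac{128 \pi e^{- \frac{7 \left|{\omega}\right|}{4}}}{105}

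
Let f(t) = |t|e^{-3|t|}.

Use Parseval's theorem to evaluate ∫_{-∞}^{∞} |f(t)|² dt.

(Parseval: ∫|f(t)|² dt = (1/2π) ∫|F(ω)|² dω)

∫|f(t)|² dt = \frac{1}{54}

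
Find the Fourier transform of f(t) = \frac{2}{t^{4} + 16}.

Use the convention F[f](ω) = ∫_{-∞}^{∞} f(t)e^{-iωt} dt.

F(ω) = \frac{\pi e^{- \sqrt{2} \left|{\omega}\right|} \sin{\left(\sqrt{2} \left|{\omega}\right| + \frac{\pi}{4} \right)}}{4}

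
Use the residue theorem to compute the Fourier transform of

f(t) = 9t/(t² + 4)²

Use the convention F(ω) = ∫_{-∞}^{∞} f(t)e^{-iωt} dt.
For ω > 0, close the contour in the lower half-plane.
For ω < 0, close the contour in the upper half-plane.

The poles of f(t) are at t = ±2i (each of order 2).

Let g(z) = f(z)e^{-iωz}; for large |z| the factor e^{-iωz} decays in the lower half-plane when ω > 0 and in the upper half-plane when ω < 0.

Case ω > 0 (lower half-plane, clockwise contour ⇒ F(ω) = -2πi·ΣRes):
  Res_{z = - 2 i} g(z) = \frac{9 \omega e^{- 2 \omega}}{8} (pole of order 2)
  F(ω) = -2πi·ΣRes = - \frac{9 i \pi \omega e^{- 2 \omega}}{4}

Case ω < 0 (upper half-plane, counterclockwise contour ⇒ F(ω) = +2πi·ΣRes):
  Res_{z = 2 i} g(z) = - \frac{9 \omega e^{2 \omega}}{8} (pole of order 2)
  F(ω) = 2πi·ΣRes = - \frac{9 i \pi \omega e^{2 \omega}}{4}

Both cases combine into a single formula in |ω|:

F(ω) = - \frac{9 i \pi \omega e^{- 2 \left|{\omega}\right|}}{4}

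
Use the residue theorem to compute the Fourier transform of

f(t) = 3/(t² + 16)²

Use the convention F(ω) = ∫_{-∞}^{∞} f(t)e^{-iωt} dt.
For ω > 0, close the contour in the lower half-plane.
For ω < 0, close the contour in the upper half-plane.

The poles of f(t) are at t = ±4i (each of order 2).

Let g(z) = f(z)e^{-iωz}; for large |z| the factor e^{-iωz} decays in the lower half-plane when ω > 0 and in the upper half-plane when ω < 0.

Case ω > 0 (lower half-plane, clockwise contour ⇒ F(ω) = -2πi·ΣRes):
  Res_{z = - 4 i} g(z) = \frac{3 i \left(4 \omega + 1\right) e^{- 4 \omega}}{256} (pole of order 2)
  F(ω) = -2πi·ΣRes = \frac{3 \pi \left(4 \omega + 1\right) e^{- 4 \omega}}{128}

Case ω < 0 (upper half-plane, counterclockwise contour ⇒ F(ω) = +2πi·ΣRes):
  Res_{z = 4 i} g(z) = \frac{3 i \left(4 \omega - 1\right) e^{4 \omega}}{256} (pole of order 2)
  F(ω) = 2πi·ΣRes = \frac{3 \pi \left(1 - 4 \omega\right) e^{4 \omega}}{128}

Both cases combine into a single formula in |ω|:

F(ω) = \frac{3 \pi \left(4 \left|{\omega}\right| + 1\right) e^{- 4 \left|{\omega}\right|}}{128}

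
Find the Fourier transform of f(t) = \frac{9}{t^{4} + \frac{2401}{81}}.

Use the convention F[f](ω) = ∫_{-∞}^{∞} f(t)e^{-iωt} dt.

F(ω) = \frac{243 \pi e^{- \frac{7 \sqrt{2} \left|{\omega}\right|}{6}} \sin{\left(\frac{7 \sqrt{2} \left|{\omega}\right|}{6} + \frac{\pi}{4} \right)}}{343}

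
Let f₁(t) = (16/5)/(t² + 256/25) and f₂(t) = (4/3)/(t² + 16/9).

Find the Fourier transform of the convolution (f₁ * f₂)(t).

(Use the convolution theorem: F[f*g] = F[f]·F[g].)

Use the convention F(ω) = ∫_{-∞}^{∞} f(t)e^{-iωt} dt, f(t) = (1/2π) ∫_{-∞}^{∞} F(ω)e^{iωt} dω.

F[f₁*f₂](ω) = \pi^{2} e^{- \frac{68 \left|{\omega}\right|}{15}}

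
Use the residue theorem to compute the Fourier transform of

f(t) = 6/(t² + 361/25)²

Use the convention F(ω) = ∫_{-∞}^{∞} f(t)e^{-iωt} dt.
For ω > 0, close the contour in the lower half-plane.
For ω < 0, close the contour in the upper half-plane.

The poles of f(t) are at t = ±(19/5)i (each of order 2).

Let g(z) = f(z)e^{-iωz}; for large |z| the factor e^{-iωz} decays in the lower half-plane when ω > 0 and in the upper half-plane when ω < 0.

Case ω > 0 (lower half-plane, clockwise contour ⇒ F(ω) = -2πi·ΣRes):
  Res_{z = - \frac{19 i}{5}} g(z) = \frac{75 i \left(19 \omega + 5\right) e^{- \frac{19 \omega}{5}}}{13718} (pole of order 2)
  F(ω) = -2πi·ΣRes = \frac{75 \pi \left(19 \omega + 5\right) e^{- \frac{19 \omega}{5}}}{6859}

Case ω < 0 (upper half-plane, counterclockwise contour ⇒ F(ω) = +2πi·ΣRes):
  Res_{z = \frac{19 i}{5}} g(z) = \frac{75 i \left(19 \omega - 5\right) e^{\frac{19 \omega}{5}}}{13718} (pole of order 2)
  F(ω) = 2πi·ΣRes = \frac{75 \pi \left(5 - 19 \omega\right) e^{\frac{19 \omega}{5}}}{6859}

Both cases combine into a single formula in |ω|:

F(ω) = \frac{75 \pi \left(19 \left|{\omega}\right| + 5\right) e^{- \frac{19 \left|{\omega}\right|}{5}}}{6859}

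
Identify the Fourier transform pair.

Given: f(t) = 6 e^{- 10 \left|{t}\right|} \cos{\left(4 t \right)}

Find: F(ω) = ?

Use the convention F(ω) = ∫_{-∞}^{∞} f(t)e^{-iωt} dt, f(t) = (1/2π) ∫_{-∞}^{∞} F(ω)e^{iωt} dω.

F(ω) = \frac{120 \left(\omega^{2} + 116\right)}{\omega^{4} + 168 \omega^{2} + 13456}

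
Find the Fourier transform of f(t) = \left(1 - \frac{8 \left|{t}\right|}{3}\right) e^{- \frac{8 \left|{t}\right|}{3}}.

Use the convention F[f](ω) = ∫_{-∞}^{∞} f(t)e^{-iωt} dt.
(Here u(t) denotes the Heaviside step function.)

F(ω) = \frac{864 \omega^{2}}{\left(9 \omega^{2} + 64\right)^{2}}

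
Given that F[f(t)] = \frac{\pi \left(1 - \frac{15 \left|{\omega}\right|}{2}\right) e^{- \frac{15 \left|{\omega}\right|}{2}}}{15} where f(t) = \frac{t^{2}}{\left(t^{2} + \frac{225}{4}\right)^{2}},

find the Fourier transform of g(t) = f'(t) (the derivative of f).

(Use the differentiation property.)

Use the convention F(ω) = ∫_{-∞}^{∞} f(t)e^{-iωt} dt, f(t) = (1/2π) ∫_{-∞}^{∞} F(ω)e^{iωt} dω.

F[g](ω) = \frac{i \pi \omega \left(2 - 15 \left|{\omega}\right|\right) e^{- \frac{15 \left|{\omega}\right|}{2}}}{30}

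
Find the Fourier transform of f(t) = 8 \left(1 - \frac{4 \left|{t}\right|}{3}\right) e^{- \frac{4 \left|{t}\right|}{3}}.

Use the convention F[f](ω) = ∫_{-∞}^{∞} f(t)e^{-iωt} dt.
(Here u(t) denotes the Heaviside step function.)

F(ω) = \frac{3456 \omega^{2}}{\left(9 \omega^{2} + 16\right)^{2}}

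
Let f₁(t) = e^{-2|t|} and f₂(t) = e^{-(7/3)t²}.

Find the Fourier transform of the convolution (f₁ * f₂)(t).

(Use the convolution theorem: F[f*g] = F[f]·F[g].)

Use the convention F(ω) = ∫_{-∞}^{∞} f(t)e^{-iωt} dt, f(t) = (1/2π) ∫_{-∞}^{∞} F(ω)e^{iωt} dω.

F[f₁*f₂](ω) = \frac{4 \sqrt{21} \sqrt{\pi} e^{- \frac{3 \omega^{2}}{28}}}{7 \left(\omega^{2} + 4\right)}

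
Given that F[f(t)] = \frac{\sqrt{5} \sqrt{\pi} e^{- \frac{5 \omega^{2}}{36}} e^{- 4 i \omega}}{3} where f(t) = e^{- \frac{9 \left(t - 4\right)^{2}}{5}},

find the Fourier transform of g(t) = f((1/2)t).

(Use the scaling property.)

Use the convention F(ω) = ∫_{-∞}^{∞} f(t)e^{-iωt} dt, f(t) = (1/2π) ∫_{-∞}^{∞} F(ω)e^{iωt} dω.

F[g](ω) = \frac{2 \sqrt{5} \sqrt{\pi} e^{- \frac{\omega \left(5 \omega + 72 i\right)}{9}}}{3}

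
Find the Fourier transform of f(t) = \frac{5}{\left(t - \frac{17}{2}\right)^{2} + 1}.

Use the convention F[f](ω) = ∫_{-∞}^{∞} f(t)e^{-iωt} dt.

F(ω) = 5 \pi e^{- \frac{17 i \omega}{2} - \left|{\omega}\right|}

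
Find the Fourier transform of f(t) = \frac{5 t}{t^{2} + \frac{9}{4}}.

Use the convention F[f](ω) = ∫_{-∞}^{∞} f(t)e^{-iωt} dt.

F(ω) = - 5 i \pi e^{- \frac{3 \left|{\omega}\right|}{2}} \operatorname{sign}{\left(\omega \right)}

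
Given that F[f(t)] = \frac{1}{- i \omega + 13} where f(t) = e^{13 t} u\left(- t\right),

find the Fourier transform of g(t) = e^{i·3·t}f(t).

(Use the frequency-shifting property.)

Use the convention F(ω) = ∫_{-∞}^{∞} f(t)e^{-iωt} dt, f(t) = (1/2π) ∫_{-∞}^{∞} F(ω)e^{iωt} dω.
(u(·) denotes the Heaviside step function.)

F[g](ω) = \frac{i}{\omega - 3 + 13 i}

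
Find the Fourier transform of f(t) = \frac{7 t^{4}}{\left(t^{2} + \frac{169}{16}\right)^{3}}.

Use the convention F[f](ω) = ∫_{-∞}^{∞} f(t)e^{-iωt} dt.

F(ω) = \frac{7 \pi \left(169 \omega^{2} - 260 \left|{\omega}\right| + 48\right) e^{- \frac{13 \left|{\omega}\right|}{4}}}{416}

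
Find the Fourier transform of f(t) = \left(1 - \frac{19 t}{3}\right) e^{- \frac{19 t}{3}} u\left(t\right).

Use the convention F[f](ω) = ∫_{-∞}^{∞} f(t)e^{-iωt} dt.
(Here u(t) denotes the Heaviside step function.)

F(ω) = \frac{9 i \omega}{- 9 \omega^{2} + 114 i \omega + 361}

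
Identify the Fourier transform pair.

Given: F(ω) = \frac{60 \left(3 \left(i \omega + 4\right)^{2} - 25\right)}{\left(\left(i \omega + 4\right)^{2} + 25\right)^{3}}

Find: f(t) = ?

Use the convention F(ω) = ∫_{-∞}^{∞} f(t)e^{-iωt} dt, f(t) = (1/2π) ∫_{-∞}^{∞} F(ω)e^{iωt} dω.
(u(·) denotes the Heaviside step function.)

f(t) = 6 t^{2} e^{- 4 t} \sin{\left(5 t \right)} u\left(t\right)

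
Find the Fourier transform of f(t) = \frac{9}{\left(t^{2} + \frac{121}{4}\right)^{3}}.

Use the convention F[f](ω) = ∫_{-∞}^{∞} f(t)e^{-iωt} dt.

F(ω) = \frac{9 \pi \left(121 \omega^{2} + 66 \left|{\omega}\right| + 12\right) e^{- \frac{11 \left|{\omega}\right|}{2}}}{161051}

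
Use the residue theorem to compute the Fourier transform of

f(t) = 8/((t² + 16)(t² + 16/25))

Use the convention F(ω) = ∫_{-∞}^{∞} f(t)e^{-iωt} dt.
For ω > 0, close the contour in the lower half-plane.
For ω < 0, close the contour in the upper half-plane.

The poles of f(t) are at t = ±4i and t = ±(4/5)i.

Let g(z) = f(z)e^{-iωz}; for large |z| the factor e^{-iωz} decays in the lower half-plane when ω > 0 and in the upper half-plane when ω < 0.

Case ω > 0 (lower half-plane, clockwise contour ⇒ F(ω) = -2πi·ΣRes):
  Res_{z = - 4 i} g(z) = - \frac{25 i e^{- 4 \omega}}{384}
  Res_{z = - \frac{4 i}{5}} g(z) = \frac{125 i e^{- \frac{4 \omega}{5}}}{384}
  F(ω) = -2πi·ΣRes = - \frac{25 \pi e^{- 4 \omega}}{192} + \frac{125 \pi e^{- \frac{4 \omega}{5}}}{192}

Case ω < 0 (upper half-plane, counterclockwise contour ⇒ F(ω) = +2πi·ΣRes):
  Res_{z = 4 i} g(z) = \frac{25 i e^{4 \omega}}{384}
  Res_{z = \frac{4 i}{5}} g(z) = - \frac{125 i e^{\frac{4 \omega}{5}}}{384}
  F(ω) = 2πi·ΣRes = \frac{25 \pi \left(5 e^{\frac{4 \omega}{5}} - e^{4 \omega}\right)}{192}

Both cases combine into a single formula in |ω|:

F(ω) = - \frac{25 \pi e^{- 4 \left|{\omega}\right|}}{192} + \frac{125 \pi e^{- \frac{4 \left|{\omega}\right|}{5}}}{192}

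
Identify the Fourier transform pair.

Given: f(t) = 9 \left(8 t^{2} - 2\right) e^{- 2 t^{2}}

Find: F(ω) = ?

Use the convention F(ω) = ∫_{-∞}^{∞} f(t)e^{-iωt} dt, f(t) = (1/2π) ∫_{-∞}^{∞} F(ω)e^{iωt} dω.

F(ω) = - \frac{9 \sqrt{2} \sqrt{\pi} \omega^{2} e^{- \frac{\omega^{2}}{8}}}{4}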